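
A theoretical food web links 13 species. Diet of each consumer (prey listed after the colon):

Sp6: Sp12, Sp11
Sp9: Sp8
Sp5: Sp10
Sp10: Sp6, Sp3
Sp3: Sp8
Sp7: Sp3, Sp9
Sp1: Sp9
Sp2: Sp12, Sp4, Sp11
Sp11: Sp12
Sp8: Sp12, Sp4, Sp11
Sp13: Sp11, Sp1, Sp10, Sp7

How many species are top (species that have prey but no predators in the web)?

Top species (has prey, but nothing eats it): Sp2, Sp5, Sp13.
Count: 3.

3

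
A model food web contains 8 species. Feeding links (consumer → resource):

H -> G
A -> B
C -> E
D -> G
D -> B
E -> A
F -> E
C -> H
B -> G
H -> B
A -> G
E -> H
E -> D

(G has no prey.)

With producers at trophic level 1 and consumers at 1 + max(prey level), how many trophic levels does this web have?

5

Producers (level 1): G.
G → B → H → E → C gives C level 5.
No species has a prey at level 5, so no species reaches level 6.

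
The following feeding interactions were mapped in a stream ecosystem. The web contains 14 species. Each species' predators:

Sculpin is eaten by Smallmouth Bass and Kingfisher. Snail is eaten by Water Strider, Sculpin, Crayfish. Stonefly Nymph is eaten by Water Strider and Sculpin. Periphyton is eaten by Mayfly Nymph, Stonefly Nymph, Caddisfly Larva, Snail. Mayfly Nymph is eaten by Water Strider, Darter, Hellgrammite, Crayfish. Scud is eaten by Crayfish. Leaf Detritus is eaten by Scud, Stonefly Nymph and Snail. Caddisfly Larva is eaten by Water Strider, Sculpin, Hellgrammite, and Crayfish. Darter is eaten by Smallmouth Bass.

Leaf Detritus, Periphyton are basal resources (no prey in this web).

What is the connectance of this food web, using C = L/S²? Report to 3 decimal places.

C = 0.122

The web has S = 14 species and L = 24 feeding links.
C = L / S² = 24 / 196 = 0.1224 ≈ 0.122.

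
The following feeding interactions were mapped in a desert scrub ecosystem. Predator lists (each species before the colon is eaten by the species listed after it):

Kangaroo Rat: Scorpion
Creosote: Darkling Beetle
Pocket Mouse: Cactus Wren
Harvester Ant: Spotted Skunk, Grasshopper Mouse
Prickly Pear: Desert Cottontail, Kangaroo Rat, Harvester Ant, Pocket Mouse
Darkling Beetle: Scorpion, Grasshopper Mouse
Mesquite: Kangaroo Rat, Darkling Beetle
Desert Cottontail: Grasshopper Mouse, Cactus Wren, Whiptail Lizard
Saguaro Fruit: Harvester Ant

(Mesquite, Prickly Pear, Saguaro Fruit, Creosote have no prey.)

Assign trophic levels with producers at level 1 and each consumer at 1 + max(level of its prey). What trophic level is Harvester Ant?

Trophic level 2

Prickly Pear is a producer → level 1.
Harvester Ant eats Prickly Pear (level 1); other prey at levels: Saguaro Fruit 1 → level 2.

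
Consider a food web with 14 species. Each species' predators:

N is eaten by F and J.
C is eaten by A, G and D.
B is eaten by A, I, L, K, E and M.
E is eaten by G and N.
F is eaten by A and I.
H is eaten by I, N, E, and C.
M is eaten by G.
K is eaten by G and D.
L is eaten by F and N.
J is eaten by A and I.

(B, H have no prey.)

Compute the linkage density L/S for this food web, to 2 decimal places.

There are L = 26 links among S = 14 species.
L/S = 26/14 = 1.8571 ≈ 1.86.

L/S = 1.86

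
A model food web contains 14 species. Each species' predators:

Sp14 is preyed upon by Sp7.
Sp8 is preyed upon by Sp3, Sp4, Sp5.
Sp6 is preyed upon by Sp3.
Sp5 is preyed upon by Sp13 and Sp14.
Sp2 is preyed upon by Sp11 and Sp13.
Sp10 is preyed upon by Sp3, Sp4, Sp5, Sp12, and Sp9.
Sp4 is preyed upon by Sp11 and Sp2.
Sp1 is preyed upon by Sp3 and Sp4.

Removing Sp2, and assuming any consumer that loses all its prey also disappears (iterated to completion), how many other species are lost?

Remove Sp2.
Every predator of it retains at least one other prey: Sp11 still has Sp4; Sp13 still has Sp5.
No consumer loses all prey, so no secondary extinctions occur.

0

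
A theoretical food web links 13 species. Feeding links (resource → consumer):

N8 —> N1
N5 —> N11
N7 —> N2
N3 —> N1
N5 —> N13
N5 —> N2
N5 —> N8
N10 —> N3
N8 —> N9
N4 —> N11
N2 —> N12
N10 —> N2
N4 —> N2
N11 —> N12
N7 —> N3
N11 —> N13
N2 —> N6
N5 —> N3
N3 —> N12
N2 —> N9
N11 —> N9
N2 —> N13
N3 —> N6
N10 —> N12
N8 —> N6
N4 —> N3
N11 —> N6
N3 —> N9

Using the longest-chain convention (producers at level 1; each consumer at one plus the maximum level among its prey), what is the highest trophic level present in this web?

3

Producers (level 1): N10, N4, N7, N5.
N10 → N2 → N13 gives N13 level 3.
No species has a prey at level 3, so no species reaches level 4.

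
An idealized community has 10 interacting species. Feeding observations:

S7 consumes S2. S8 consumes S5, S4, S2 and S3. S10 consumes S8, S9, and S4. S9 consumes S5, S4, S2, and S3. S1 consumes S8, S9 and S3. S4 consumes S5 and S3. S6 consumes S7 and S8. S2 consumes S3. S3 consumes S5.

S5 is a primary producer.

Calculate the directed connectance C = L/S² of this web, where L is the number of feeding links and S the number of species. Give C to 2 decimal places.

The web has S = 10 species and L = 21 feeding links.
C = L / S² = 21 / 100 = 0.2100 ≈ 0.21.

C = 0.21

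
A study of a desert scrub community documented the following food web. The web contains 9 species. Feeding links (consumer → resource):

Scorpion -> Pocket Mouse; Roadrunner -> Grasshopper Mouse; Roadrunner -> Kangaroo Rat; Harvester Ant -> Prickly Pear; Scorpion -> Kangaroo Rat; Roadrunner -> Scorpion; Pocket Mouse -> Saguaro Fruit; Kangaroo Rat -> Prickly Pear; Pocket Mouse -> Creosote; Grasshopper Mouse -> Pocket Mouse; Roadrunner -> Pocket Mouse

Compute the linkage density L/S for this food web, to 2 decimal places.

L/S = 1.22

There are L = 11 links among S = 9 species.
L/S = 11/9 = 1.2222 ≈ 1.22.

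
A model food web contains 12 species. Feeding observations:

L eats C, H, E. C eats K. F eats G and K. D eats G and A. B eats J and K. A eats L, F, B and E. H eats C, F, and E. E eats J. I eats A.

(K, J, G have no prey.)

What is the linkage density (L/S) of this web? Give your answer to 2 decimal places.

L/S = 1.58

There are L = 19 links among S = 12 species.
L/S = 19/12 = 1.5833 ≈ 1.58.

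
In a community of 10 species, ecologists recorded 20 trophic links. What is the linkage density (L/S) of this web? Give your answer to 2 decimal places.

L/S = 2.00

There are L = 20 links among S = 10 species.
L/S = 20/10 = 2.0000 ≈ 2.00.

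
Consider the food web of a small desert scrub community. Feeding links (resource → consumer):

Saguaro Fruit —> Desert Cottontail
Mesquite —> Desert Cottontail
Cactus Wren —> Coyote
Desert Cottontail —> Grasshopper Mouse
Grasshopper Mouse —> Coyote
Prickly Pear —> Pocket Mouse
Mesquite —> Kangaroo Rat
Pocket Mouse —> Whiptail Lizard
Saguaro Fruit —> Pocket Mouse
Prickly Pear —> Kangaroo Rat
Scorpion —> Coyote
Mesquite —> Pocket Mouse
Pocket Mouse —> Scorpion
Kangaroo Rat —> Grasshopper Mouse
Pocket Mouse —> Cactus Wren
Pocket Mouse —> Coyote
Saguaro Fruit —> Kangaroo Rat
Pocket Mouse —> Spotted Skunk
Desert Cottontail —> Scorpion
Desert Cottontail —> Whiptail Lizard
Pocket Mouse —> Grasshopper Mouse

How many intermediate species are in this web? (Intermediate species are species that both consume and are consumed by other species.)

Intermediate species (has both prey and predators): Desert Cottontail, Kangaroo Rat, Pocket Mouse, Cactus Wren, Grasshopper Mouse, Scorpion.
Count: 6.

6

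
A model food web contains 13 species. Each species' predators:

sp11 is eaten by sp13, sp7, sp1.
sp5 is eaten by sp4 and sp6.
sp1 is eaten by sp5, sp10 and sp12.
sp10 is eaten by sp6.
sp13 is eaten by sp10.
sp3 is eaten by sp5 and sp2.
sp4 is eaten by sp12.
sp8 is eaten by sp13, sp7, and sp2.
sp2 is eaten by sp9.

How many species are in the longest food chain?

5 species

One longest chain: sp11 → sp1 → sp5 → sp4 → sp12.
It has 5 species and 4 links.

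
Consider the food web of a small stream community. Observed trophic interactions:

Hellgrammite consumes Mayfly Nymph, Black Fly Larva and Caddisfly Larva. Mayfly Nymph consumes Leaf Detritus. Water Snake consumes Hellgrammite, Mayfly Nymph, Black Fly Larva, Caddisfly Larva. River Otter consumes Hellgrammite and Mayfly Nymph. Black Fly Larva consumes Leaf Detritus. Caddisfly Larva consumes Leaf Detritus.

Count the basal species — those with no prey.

Basal species (no prey listed): Leaf Detritus.
Count: 1.

1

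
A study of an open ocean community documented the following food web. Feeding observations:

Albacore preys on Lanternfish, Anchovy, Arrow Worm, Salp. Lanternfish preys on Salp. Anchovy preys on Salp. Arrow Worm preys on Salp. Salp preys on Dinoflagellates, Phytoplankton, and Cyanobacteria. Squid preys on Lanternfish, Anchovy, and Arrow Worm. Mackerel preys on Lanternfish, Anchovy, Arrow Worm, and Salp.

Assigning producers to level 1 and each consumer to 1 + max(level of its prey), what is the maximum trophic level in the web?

Producers (level 1): Phytoplankton, Dinoflagellates, Cyanobacteria.
Phytoplankton → Salp → Lanternfish → Squid gives Squid level 4.
No species has a prey at level 4, so no species reaches level 5.

4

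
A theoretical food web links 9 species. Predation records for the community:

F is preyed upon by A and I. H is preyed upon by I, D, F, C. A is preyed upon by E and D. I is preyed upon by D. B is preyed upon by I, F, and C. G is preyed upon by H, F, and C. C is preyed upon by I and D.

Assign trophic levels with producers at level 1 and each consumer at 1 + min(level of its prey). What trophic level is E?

Trophic level 4

B is a producer → level 1.
F eats B → level 2.
A eats F → level 3.
E eats A → level 4.
No prey of E is below level 3, so 4 is the minimum.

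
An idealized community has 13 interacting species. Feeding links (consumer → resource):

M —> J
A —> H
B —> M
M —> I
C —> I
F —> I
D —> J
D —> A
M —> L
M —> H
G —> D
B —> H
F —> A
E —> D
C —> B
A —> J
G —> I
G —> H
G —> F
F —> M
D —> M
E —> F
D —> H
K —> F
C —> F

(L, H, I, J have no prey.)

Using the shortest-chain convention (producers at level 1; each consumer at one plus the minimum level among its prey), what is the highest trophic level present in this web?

Producers (level 1): L, H, I, J.
Following each consumer down to its lowest-level prey: I → F → K (levels 1 through 3).
All prey of K (F 2) are at level 2 or above, so K is at level 1 + 2 = 3.
Every consumer has at least one prey at level 2 or below, so none exceeds level 3.

3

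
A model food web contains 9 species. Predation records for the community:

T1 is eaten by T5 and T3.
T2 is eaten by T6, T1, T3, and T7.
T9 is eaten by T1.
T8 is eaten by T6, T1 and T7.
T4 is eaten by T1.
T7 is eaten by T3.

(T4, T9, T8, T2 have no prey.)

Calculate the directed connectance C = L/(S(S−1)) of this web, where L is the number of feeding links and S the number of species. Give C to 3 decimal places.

The web has S = 9 species and L = 12 feeding links.
C = L / (S(S−1)) = 12 / 72 = 0.1667 ≈ 0.167.

C = 0.167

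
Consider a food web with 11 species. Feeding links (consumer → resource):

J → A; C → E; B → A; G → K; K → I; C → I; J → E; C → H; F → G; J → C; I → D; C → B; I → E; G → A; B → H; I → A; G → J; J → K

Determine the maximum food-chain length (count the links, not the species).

One longest chain: H → B → C → J → G → F.
It has 6 species and 5 links.

5 links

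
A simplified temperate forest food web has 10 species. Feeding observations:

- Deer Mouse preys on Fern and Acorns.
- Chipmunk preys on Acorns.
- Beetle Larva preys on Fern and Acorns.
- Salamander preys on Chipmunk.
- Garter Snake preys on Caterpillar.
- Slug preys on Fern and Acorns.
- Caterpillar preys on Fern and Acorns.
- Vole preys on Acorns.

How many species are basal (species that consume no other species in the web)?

Basal species (no prey listed): Fern, Acorns.
Count: 2.

2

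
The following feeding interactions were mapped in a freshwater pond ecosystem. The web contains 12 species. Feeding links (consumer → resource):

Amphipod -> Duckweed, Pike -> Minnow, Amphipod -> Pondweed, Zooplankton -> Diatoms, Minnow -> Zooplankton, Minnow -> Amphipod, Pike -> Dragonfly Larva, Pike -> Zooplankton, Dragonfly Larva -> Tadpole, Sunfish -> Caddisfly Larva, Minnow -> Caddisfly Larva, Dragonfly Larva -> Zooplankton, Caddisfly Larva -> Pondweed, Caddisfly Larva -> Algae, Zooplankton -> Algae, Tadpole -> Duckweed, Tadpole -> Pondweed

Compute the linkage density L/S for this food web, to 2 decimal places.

L/S = 1.42

There are L = 17 links among S = 12 species.
L/S = 17/12 = 1.4167 ≈ 1.42.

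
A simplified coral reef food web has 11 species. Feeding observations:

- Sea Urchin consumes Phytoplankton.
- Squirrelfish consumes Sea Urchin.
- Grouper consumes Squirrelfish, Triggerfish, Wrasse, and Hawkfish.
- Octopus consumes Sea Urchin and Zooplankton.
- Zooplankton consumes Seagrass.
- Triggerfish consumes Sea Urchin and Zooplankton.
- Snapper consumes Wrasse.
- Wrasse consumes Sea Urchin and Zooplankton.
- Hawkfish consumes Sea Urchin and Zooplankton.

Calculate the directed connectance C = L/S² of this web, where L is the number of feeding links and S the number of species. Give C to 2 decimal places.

C = 0.13

The web has S = 11 species and L = 16 feeding links.
C = L / S² = 16 / 121 = 0.1322 ≈ 0.13.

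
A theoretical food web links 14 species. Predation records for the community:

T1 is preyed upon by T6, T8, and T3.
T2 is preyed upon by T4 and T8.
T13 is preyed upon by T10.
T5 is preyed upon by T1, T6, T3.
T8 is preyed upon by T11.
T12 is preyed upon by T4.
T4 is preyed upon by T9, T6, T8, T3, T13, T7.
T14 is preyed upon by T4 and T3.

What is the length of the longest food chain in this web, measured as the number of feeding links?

3 links

One longest chain: T14 → T4 → T8 → T11.
It has 4 species and 3 links.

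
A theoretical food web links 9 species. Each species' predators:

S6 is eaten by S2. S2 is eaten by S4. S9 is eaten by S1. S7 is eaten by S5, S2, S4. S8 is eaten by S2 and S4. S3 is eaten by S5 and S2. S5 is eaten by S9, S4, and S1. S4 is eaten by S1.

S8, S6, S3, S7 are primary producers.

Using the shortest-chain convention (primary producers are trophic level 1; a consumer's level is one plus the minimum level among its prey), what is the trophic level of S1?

S3 is a producer → level 1.
S5 eats S3 → level 2.
S1 eats S5 → level 3.
No prey of S1 is below level 2, so 3 is the minimum.

Trophic level 3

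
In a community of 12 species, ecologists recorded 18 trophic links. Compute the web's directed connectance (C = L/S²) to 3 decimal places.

C = 0.125

The web has S = 12 species and L = 18 feeding links.
C = L / S² = 18 / 144 = 0.1250 ≈ 0.125.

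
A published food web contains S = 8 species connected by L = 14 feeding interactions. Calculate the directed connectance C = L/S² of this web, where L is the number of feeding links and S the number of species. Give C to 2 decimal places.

C = 0.22

The web has S = 8 species and L = 14 feeding links.
C = L / S² = 14 / 64 = 0.2188 ≈ 0.22.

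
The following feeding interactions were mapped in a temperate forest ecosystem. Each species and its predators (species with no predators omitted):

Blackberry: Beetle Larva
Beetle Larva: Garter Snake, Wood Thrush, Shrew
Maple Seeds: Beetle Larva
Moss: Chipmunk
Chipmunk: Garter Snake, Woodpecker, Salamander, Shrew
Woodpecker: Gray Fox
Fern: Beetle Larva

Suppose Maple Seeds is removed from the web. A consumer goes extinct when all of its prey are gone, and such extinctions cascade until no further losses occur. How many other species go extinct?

0

Remove Maple Seeds.
Every predator of it retains at least one other prey: Beetle Larva still has Fern, Blackberry.
No consumer loses all prey, so no secondary extinctions occur.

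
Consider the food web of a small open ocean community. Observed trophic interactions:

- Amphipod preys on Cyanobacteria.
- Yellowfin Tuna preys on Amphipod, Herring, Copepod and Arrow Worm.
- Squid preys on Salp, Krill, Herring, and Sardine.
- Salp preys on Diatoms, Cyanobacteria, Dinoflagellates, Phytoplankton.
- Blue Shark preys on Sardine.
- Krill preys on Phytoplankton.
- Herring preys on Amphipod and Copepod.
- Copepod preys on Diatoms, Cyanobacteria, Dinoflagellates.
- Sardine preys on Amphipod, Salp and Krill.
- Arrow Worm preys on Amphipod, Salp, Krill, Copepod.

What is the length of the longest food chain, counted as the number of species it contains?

One longest chain: Cyanobacteria → Amphipod → Sardine → Squid.
It has 4 species and 3 links.

4 species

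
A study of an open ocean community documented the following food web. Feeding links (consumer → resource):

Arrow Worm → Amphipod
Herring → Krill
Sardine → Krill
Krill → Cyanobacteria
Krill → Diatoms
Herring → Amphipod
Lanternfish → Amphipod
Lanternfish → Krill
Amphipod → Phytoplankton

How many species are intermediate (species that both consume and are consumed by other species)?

Intermediate species (has both prey and predators): Krill, Amphipod.
Count: 2.

2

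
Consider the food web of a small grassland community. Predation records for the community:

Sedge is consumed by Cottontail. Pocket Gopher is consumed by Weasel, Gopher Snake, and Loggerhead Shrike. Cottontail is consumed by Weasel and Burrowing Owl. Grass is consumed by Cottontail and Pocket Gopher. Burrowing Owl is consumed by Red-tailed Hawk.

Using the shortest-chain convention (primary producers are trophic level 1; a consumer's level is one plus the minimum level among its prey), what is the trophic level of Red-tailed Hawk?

Grass is a producer → level 1.
Cottontail eats Grass → level 2.
Burrowing Owl eats Cottontail → level 3.
Red-tailed Hawk eats Burrowing Owl → level 4.
No prey of Red-tailed Hawk is below level 3, so 4 is the minimum.

Trophic level 4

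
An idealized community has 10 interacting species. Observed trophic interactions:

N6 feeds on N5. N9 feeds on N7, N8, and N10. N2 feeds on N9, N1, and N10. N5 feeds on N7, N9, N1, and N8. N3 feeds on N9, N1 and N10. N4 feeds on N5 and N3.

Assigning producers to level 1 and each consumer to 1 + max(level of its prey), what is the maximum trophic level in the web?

Producers (level 1): N1, N7, N10, N8.
N7 → N9 → N5 → N6 gives N6 level 4.
No species has a prey at level 4, so no species reaches level 5.

4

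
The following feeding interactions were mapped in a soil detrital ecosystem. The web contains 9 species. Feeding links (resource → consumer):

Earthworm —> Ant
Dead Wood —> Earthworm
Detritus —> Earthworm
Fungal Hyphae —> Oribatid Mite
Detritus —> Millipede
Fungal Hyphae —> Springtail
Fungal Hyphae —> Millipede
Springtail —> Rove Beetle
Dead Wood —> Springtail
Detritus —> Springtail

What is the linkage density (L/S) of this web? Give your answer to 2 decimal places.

There are L = 10 links among S = 9 species.
L/S = 10/9 = 1.1111 ≈ 1.11.

L/S = 1.11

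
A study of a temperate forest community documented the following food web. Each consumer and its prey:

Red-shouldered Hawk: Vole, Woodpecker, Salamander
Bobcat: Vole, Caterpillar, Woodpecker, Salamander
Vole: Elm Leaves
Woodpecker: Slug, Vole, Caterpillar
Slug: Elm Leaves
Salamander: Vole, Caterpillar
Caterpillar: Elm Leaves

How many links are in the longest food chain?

3 links

One longest chain: Elm Leaves → Slug → Woodpecker → Bobcat.
It has 4 species and 3 links.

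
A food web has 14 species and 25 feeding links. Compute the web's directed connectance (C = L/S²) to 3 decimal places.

C = 0.128

The web has S = 14 species and L = 25 feeding links.
C = L / S² = 25 / 196 = 0.1276 ≈ 0.128.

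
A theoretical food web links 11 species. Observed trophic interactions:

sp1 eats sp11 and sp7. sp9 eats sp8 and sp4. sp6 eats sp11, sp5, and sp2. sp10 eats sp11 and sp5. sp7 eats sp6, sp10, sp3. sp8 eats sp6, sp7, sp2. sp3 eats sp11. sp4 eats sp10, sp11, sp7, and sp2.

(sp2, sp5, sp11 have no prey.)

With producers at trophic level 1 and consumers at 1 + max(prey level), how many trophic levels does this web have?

5

Producers (level 1): sp2, sp5, sp11.
sp2 → sp6 → sp7 → sp8 → sp9 gives sp9 level 5.
No species has a prey at level 5, so no species reaches level 6.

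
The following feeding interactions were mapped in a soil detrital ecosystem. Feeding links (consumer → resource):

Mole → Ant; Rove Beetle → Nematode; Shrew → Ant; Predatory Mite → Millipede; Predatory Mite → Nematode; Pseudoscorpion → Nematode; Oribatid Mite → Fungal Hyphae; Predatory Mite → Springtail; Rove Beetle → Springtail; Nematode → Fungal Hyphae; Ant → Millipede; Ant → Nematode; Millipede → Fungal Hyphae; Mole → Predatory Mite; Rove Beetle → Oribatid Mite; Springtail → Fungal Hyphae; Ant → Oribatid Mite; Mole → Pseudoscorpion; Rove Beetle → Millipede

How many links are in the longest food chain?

One longest chain: Fungal Hyphae → Millipede → Ant → Shrew.
It has 4 species and 3 links.

3 links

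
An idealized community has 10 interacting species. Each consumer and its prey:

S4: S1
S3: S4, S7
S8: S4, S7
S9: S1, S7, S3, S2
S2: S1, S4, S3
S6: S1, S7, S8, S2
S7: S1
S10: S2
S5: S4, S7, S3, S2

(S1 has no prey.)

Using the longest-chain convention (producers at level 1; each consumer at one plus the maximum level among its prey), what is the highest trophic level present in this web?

5

Producers (level 1): S1.
S1 → S4 → S3 → S2 → S9 gives S9 level 5.
No species has a prey at level 5, so no species reaches level 6.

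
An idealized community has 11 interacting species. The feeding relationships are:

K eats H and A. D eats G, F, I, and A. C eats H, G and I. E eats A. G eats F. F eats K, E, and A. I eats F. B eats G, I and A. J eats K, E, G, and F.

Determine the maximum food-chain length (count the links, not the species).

One longest chain: H → K → F → G → J.
It has 5 species and 4 links.

4 links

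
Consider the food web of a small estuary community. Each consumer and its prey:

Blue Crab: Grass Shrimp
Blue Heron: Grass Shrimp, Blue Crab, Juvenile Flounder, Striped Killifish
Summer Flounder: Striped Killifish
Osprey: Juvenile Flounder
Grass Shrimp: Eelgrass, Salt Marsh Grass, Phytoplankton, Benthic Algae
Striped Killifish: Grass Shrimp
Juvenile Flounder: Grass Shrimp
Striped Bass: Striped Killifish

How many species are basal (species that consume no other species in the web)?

Basal species (no prey listed): Eelgrass, Salt Marsh Grass, Phytoplankton, Benthic Algae.
Count: 4.

4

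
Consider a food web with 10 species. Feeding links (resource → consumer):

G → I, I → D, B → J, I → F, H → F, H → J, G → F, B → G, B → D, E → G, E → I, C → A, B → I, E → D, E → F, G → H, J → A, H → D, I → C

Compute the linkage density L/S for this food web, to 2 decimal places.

L/S = 1.90

There are L = 19 links among S = 10 species.
L/S = 19/10 = 1.9000 ≈ 1.90.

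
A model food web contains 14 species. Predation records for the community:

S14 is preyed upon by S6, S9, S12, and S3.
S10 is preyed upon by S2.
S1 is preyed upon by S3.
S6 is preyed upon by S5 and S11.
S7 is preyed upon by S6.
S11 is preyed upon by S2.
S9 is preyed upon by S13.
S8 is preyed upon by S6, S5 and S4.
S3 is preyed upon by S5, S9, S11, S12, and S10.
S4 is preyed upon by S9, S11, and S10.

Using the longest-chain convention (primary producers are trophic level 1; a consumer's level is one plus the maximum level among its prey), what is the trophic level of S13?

Trophic level 4

S8 is a producer → level 1.
S4 eats S8 → level 2.
S9 eats S4 (level 2); other prey at levels: S14 1, S3 2 → level 3.
S13 eats S9 → level 4.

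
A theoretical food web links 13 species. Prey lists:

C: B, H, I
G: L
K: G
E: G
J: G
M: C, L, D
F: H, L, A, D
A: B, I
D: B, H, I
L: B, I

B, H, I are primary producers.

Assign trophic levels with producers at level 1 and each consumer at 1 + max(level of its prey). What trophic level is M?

Trophic level 3

B is a producer → level 1.
C eats B (level 1); other prey at levels: H 1, I 1 → level 2.
M eats C (level 2); other prey at levels: L 2, D 2 → level 3.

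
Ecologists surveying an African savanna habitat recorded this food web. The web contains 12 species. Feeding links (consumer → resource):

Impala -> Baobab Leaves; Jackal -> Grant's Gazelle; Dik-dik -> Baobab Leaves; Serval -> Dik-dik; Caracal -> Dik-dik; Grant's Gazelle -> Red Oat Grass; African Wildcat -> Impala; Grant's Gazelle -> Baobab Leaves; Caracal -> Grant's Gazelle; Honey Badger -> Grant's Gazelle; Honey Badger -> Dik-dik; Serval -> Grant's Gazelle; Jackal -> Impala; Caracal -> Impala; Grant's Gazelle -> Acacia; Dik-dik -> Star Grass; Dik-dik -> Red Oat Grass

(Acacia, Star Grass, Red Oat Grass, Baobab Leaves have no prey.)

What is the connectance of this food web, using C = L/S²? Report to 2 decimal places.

C = 0.12

The web has S = 12 species and L = 17 feeding links.
C = L / S² = 17 / 144 = 0.1181 ≈ 0.12.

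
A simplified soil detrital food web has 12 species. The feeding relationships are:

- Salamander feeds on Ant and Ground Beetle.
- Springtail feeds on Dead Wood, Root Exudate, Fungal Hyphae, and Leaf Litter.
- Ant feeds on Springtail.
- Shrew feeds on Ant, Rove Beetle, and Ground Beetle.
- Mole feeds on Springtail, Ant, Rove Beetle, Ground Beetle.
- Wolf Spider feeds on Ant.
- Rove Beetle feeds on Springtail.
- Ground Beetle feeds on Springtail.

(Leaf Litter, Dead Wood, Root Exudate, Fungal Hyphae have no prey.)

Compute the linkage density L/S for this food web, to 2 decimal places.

There are L = 17 links among S = 12 species.
L/S = 17/12 = 1.4167 ≈ 1.42.

L/S = 1.42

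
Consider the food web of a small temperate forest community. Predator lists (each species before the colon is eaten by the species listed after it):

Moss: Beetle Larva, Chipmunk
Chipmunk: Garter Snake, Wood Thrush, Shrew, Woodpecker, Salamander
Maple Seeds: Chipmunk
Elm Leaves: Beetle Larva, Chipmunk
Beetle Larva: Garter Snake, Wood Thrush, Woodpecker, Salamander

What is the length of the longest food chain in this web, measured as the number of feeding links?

One longest chain: Elm Leaves → Beetle Larva → Garter Snake.
It has 3 species and 2 links.

2 links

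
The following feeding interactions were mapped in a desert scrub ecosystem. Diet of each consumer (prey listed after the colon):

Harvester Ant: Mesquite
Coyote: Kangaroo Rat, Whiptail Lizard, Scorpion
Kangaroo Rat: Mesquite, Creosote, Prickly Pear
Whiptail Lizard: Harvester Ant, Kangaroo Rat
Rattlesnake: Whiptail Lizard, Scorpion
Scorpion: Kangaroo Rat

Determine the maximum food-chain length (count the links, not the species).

One longest chain: Mesquite → Harvester Ant → Whiptail Lizard → Coyote.
It has 4 species and 3 links.

3 links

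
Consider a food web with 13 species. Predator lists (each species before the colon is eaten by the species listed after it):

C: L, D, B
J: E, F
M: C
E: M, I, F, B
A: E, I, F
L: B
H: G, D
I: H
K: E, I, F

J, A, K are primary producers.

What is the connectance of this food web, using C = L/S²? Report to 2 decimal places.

The web has S = 13 species and L = 20 feeding links.
C = L / S² = 20 / 169 = 0.1183 ≈ 0.12.

C = 0.12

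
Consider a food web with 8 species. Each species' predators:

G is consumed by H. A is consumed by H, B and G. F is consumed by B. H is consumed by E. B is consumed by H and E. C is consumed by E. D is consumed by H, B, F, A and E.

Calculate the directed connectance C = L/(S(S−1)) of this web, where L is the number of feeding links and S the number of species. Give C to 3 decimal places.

C = 0.250

The web has S = 8 species and L = 14 feeding links.
C = L / (S(S−1)) = 14 / 56 = 0.2500 ≈ 0.250.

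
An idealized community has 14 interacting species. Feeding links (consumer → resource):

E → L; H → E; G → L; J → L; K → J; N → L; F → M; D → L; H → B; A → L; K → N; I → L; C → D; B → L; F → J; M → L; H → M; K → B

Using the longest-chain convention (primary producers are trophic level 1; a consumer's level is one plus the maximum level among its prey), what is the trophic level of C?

Trophic level 3

L is a producer → level 1.
D eats L → level 2.
C eats D → level 3.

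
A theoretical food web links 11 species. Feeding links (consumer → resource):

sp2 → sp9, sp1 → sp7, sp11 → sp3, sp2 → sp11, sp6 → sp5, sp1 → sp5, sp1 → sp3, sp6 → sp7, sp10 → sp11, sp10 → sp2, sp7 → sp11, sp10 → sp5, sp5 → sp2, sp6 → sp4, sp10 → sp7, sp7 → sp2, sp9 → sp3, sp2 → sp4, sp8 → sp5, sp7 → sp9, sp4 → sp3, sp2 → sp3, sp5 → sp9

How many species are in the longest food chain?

One longest chain: sp3 → sp11 → sp2 → sp5 → sp8.
It has 5 species and 4 links.

5 species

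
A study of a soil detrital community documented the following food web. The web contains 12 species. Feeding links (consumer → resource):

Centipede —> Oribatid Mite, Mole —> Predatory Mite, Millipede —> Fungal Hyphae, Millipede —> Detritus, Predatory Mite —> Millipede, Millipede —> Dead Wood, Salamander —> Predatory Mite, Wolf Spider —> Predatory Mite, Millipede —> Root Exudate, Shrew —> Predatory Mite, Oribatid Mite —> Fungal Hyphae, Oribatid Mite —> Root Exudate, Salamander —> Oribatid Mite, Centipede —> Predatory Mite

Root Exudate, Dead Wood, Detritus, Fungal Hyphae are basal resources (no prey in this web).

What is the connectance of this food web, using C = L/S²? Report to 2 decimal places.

C = 0.10

The web has S = 12 species and L = 14 feeding links.
C = L / S² = 14 / 144 = 0.0972 ≈ 0.10.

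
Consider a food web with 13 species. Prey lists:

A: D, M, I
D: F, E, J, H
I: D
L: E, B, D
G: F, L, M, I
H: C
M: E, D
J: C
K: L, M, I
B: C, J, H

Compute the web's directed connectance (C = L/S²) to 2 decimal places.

The web has S = 13 species and L = 25 feeding links.
C = L / S² = 25 / 169 = 0.1479 ≈ 0.15.

C = 0.15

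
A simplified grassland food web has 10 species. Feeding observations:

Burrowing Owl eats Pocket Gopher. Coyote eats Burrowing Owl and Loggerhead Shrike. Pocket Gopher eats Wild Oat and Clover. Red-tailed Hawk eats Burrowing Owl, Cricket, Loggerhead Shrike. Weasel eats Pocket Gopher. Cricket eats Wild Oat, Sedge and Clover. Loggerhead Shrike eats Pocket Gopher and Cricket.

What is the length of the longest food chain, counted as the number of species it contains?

4 species

One longest chain: Wild Oat → Pocket Gopher → Burrowing Owl → Coyote.
It has 4 species and 3 links.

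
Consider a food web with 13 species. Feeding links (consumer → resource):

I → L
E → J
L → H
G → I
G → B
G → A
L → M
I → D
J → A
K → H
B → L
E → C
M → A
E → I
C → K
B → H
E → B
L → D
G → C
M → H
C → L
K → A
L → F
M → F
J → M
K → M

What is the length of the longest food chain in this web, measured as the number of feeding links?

4 links

One longest chain: H → M → K → C → E.
It has 5 species and 4 links.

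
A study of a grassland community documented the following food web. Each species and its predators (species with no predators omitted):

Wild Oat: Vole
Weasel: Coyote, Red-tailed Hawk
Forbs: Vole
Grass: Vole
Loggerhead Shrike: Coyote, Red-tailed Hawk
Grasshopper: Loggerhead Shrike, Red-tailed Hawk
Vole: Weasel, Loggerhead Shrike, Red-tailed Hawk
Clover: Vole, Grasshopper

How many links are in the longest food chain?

One longest chain: Wild Oat → Vole → Weasel → Coyote.
It has 4 species and 3 links.

3 links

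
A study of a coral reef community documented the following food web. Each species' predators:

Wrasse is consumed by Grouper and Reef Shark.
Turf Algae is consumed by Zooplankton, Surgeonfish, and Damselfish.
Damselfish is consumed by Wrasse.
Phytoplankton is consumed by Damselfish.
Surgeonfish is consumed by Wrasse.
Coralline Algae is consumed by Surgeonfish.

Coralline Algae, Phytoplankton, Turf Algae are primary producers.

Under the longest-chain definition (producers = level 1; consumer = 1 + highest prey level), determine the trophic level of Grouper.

Trophic level 4

Phytoplankton is a producer → level 1.
Damselfish eats Phytoplankton (level 1); other prey at levels: Turf Algae 1 → level 2.
Wrasse eats Damselfish (level 2); other prey at levels: Surgeonfish 2 → level 3.
Grouper eats Wrasse → level 4.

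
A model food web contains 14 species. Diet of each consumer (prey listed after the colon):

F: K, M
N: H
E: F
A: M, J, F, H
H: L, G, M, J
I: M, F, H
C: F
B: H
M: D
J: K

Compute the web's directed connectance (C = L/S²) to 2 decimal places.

The web has S = 14 species and L = 19 feeding links.
C = L / S² = 19 / 196 = 0.0969 ≈ 0.10.

C = 0.10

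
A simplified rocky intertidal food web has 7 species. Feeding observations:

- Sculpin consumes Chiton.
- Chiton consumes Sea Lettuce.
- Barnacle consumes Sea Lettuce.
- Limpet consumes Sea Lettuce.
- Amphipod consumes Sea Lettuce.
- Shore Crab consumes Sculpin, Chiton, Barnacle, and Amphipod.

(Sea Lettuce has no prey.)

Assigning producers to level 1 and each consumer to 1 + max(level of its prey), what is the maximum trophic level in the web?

4

Producers (level 1): Sea Lettuce.
Sea Lettuce → Chiton → Sculpin → Shore Crab gives Shore Crab level 4.
No species has a prey at level 4, so no species reaches level 5.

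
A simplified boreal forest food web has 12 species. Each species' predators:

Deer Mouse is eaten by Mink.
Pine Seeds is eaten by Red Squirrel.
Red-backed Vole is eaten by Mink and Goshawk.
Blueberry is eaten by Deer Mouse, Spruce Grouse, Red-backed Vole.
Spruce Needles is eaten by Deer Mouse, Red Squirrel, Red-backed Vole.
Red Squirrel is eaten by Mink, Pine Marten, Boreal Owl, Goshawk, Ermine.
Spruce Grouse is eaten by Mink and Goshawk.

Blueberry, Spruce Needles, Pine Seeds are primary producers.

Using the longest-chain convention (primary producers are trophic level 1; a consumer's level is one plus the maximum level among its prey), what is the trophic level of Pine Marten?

Spruce Needles is a producer → level 1.
Red Squirrel eats Spruce Needles (level 1); other prey at levels: Pine Seeds 1 → level 2.
Pine Marten eats Red Squirrel → level 3.

Trophic level 3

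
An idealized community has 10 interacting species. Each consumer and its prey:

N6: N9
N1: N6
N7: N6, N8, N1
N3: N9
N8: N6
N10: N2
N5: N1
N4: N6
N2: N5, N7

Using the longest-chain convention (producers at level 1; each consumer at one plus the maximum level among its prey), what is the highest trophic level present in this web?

6

Producers (level 1): N9.
N9 → N6 → N1 → N5 → N2 → N10 gives N10 level 6.
No species has a prey at level 6, so no species reaches level 7.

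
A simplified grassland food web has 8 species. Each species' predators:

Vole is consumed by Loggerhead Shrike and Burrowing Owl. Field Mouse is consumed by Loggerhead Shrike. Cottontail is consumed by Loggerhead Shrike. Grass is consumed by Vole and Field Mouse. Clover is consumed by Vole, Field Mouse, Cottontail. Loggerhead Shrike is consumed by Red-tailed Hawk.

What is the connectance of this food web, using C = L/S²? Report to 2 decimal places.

The web has S = 8 species and L = 10 feeding links.
C = L / S² = 10 / 64 = 0.1562 ≈ 0.16.

C = 0.16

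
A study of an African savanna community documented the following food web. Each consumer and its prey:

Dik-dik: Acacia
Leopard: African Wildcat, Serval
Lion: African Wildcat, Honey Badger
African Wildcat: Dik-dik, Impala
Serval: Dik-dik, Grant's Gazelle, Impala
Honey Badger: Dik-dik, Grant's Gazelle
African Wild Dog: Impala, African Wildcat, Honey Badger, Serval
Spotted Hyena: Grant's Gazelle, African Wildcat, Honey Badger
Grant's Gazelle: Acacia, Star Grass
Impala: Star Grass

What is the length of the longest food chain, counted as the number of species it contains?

4 species

One longest chain: Acacia → Dik-dik → African Wildcat → Spotted Hyena.
It has 4 species and 3 links.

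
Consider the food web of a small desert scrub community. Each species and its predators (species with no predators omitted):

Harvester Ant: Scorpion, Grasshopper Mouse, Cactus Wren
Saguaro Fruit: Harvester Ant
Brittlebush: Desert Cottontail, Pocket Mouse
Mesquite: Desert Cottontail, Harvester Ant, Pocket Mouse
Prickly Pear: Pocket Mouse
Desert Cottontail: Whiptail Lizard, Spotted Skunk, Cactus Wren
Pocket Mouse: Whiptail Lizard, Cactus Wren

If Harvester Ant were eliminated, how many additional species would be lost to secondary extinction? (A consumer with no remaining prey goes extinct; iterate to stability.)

Remove Harvester Ant.
Round 1: Scorpion (all prey gone), Grasshopper Mouse (all prey gone) → extinct.
No further losses. Total secondary extinctions: 2.

2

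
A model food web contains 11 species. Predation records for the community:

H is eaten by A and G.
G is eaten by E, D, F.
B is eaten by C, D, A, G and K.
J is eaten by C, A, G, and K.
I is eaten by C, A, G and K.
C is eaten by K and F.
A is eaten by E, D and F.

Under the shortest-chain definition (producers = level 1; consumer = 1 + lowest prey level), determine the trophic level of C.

I is a producer → level 1.
C eats I → level 2.

Trophic level 2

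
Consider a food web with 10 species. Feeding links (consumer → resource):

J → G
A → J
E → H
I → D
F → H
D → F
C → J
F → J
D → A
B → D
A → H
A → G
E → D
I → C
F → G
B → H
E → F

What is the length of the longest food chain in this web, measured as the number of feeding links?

One longest chain: G → J → F → D → I.
It has 5 species and 4 links.

4 links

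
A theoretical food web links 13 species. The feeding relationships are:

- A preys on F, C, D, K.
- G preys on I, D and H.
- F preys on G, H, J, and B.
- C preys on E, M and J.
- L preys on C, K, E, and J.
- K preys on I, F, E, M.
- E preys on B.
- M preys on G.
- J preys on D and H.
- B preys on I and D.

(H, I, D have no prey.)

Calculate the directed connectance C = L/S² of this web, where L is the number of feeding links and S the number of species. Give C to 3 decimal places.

The web has S = 13 species and L = 28 feeding links.
C = L / S² = 28 / 169 = 0.1657 ≈ 0.166.

C = 0.166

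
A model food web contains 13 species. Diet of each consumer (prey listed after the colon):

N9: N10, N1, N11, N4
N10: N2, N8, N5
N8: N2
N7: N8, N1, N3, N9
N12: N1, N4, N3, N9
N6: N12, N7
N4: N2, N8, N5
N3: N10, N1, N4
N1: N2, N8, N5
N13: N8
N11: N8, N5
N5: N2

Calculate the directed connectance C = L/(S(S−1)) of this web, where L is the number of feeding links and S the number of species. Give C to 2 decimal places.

C = 0.20

The web has S = 13 species and L = 31 feeding links.
C = L / (S(S−1)) = 31 / 156 = 0.1987 ≈ 0.20.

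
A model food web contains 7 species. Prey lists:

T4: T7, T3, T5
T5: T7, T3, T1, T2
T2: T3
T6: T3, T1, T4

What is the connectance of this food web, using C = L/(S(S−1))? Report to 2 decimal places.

The web has S = 7 species and L = 11 feeding links.
C = L / (S(S−1)) = 11 / 42 = 0.2619 ≈ 0.26.

C = 0.26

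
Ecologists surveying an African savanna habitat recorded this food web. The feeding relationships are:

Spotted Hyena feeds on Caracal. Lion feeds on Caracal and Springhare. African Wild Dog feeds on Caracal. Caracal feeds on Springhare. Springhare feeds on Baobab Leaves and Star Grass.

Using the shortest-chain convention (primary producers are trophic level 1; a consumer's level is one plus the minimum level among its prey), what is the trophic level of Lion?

Trophic level 3

Star Grass is a producer → level 1.
Springhare eats Star Grass → level 2.
Lion eats Springhare → level 3.
No prey of Lion is below level 2, so 3 is the minimum.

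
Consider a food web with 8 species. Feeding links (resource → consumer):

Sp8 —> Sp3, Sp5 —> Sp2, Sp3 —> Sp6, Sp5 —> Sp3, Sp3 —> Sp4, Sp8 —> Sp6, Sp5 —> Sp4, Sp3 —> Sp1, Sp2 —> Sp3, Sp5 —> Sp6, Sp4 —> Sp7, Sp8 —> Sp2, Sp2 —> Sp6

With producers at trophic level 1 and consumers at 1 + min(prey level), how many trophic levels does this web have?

3

Producers (level 1): Sp5, Sp8.
Following each consumer down to its lowest-level prey: Sp5 → Sp3 → Sp1 (levels 1 through 3).
All prey of Sp1 (Sp3 2) are at level 2 or above, so Sp1 is at level 1 + 2 = 3.
Every consumer has at least one prey at level 2 or below, so none exceeds level 3.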